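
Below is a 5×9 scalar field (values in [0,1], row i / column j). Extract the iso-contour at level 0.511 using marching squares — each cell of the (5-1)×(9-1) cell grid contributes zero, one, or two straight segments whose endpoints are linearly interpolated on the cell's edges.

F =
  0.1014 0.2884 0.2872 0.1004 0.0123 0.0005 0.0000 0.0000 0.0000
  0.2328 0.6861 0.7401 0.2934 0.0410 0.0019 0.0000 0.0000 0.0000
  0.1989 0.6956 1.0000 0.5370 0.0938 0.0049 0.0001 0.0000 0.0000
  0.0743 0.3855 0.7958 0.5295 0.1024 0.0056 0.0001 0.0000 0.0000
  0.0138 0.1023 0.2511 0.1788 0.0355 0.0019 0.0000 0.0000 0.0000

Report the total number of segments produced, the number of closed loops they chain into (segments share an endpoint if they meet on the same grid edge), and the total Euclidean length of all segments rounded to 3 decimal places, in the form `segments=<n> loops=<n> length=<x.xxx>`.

cell (0,0): code 0100 → (0.560,1.000)–(1.000,0.614)
cell (0,1): code 1100 → (0.494,2.000)–(0.560,1.000)
cell (0,2): code 1000 → (1.000,2.513)–(0.494,2.000)
cell (1,0): code 0110 → (1.000,0.614)–(2.000,0.628)
cell (1,2): code 1101 → (1.893,3.000)–(1.000,2.513)
cell (1,3): code 1000 → (2.000,3.059)–(1.893,3.000)
cell (2,0): code 0010 → (2.000,0.628)–(2.595,1.000)
cell (2,1): code 0111 → (2.595,1.000)–(3.000,1.306)
cell (2,3): code 1001 → (3.000,3.043)–(2.000,3.059)
cell (3,1): code 0010 → (3.000,1.306)–(3.523,2.000)
cell (3,2): code 0011 → (3.523,2.000)–(3.053,3.000)
cell (3,3): code 0001 → (3.053,3.000)–(3.000,3.043)
total: 12 segments, chained into 1 closed loop(s), length Σ = 8.699036

segments=12 loops=1 length=8.699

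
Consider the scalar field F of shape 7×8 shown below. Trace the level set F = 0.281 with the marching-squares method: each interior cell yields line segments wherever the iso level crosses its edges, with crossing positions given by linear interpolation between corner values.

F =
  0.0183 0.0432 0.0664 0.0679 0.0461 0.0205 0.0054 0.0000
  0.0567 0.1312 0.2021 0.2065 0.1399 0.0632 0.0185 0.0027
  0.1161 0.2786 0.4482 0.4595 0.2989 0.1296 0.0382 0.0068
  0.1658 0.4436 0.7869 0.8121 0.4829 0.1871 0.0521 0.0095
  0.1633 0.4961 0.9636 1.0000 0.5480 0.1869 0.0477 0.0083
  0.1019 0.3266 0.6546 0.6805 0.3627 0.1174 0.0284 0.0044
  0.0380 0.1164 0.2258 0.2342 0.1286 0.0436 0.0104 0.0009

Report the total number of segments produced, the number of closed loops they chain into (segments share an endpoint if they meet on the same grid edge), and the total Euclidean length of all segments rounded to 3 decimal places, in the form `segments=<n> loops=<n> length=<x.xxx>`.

segments=16 loops=1 length=14.127

cell (1,1): code 0100 → (1.321,2.000)–(2.000,1.014)
cell (1,2): code 1100 → (1.294,3.000)–(1.321,2.000)
cell (1,3): code 1100 → (1.887,4.000)–(1.294,3.000)
cell (1,4): code 1000 → (2.000,4.106)–(1.887,4.000)
cell (2,0): code 0100 → (2.015,1.000)–(3.000,0.415)
cell (2,1): code 1110 → (2.000,1.014)–(2.015,1.000)
cell (2,4): code 1001 → (3.000,4.683)–(2.000,4.106)
cell (3,0): code 0110 → (3.000,0.415)–(4.000,0.354)
cell (3,4): code 1001 → (4.000,4.739)–(3.000,4.683)
cell (4,0): code 0110 → (4.000,0.354)–(5.000,0.797)
cell (4,4): code 1001 → (5.000,4.333)–(4.000,4.739)
cell (5,0): code 0010 → (5.000,0.797)–(5.217,1.000)
cell (5,1): code 0011 → (5.217,1.000)–(5.871,2.000)
cell (5,2): code 0011 → (5.871,2.000)–(5.895,3.000)
cell (5,3): code 0011 → (5.895,3.000)–(5.349,4.000)
cell (5,4): code 0001 → (5.349,4.000)–(5.000,4.333)
total: 16 segments, chained into 1 closed loop(s), length Σ = 14.126558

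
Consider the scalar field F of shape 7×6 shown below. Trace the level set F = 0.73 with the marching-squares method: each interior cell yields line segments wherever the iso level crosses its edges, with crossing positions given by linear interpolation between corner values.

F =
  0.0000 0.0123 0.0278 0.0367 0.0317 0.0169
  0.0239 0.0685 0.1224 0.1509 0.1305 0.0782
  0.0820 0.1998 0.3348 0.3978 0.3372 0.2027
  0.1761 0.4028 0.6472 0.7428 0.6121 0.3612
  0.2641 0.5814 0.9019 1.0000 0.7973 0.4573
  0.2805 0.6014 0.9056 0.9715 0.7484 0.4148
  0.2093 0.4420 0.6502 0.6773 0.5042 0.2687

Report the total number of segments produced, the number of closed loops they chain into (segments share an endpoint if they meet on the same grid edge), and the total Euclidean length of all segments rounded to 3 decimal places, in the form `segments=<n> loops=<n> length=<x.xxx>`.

segments=12 loops=1 length=8.807

cell (2,2): code 0100 → (2.963,3.000)–(3.000,2.866)
cell (2,3): code 1000 → (3.000,3.098)–(2.963,3.000)
cell (3,1): code 0100 → (3.325,2.000)–(4.000,1.464)
cell (3,2): code 1110 → (3.000,2.866)–(3.325,2.000)
cell (3,3): code 1101 → (3.637,4.000)–(3.000,3.098)
cell (3,4): code 1000 → (4.000,4.198)–(3.637,4.000)
cell (4,1): code 0110 → (4.000,1.464)–(5.000,1.423)
cell (4,4): code 1001 → (5.000,4.055)–(4.000,4.198)
cell (5,1): code 0010 → (5.000,1.423)–(5.688,2.000)
cell (5,2): code 0011 → (5.688,2.000)–(5.821,3.000)
cell (5,3): code 0011 → (5.821,3.000)–(5.075,4.000)
cell (5,4): code 0001 → (5.075,4.000)–(5.000,4.055)
total: 12 segments, chained into 1 closed loop(s), length Σ = 8.807000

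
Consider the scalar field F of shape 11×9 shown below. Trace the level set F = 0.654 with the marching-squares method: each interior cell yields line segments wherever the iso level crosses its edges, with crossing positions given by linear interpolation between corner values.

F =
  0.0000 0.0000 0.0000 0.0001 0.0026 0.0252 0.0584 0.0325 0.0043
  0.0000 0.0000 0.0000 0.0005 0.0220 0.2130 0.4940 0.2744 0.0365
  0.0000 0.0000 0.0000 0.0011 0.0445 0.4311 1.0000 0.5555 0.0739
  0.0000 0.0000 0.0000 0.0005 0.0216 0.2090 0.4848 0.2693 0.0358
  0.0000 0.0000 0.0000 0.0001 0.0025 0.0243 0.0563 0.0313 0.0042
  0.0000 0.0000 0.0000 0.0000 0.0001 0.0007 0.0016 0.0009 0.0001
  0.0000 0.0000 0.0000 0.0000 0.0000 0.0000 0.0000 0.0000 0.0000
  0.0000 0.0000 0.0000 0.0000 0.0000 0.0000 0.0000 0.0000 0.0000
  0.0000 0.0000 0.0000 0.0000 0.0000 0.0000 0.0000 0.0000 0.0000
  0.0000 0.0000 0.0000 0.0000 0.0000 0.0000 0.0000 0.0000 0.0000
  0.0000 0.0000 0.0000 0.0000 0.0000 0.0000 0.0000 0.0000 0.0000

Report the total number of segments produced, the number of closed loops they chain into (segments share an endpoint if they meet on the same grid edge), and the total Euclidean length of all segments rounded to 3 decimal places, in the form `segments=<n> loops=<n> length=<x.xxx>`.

segments=4 loops=1 length=3.885

cell (1,5): code 0100 → (1.316,6.000)–(2.000,5.392)
cell (1,6): code 1000 → (2.000,6.778)–(1.316,6.000)
cell (2,5): code 0010 → (2.000,5.392)–(2.672,6.000)
cell (2,6): code 0001 → (2.672,6.000)–(2.000,6.778)
total: 4 segments, chained into 1 closed loop(s), length Σ = 3.885347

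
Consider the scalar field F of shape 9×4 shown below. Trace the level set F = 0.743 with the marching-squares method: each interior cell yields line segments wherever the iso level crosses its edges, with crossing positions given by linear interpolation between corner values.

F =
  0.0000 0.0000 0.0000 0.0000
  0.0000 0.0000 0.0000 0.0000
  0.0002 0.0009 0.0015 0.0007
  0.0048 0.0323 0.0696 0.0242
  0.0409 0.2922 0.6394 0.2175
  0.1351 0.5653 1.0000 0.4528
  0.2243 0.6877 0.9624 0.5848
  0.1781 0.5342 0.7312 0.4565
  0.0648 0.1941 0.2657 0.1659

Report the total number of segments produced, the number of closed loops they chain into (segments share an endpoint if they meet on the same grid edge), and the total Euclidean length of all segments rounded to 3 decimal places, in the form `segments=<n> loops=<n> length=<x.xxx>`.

cell (4,1): code 0100 → (4.287,2.000)–(5.000,1.409)
cell (4,2): code 1000 → (5.000,2.470)–(4.287,2.000)
cell (5,1): code 0110 → (5.000,1.409)–(6.000,1.201)
cell (5,2): code 1001 → (6.000,2.581)–(5.000,2.470)
cell (6,1): code 0010 → (6.000,1.201)–(6.949,2.000)
cell (6,2): code 0001 → (6.949,2.000)–(6.000,2.581)
total: 6 segments, chained into 1 closed loop(s), length Σ = 6.160068

segments=6 loops=1 length=6.160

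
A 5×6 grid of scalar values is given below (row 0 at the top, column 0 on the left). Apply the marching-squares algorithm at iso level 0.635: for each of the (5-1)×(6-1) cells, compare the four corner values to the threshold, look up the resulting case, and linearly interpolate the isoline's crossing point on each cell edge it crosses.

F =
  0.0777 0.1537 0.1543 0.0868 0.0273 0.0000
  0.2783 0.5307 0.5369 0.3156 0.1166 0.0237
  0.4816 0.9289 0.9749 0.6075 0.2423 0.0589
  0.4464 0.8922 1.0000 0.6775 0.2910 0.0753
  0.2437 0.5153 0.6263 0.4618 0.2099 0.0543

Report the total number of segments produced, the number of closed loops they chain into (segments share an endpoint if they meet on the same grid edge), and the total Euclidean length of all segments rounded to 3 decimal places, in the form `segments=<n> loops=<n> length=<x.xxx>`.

segments=10 loops=1 length=8.646

cell (1,0): code 0100 → (1.262,1.000)–(2.000,0.343)
cell (1,1): code 1100 → (1.224,2.000)–(1.262,1.000)
cell (1,2): code 1000 → (2.000,2.925)–(1.224,2.000)
cell (2,0): code 0110 → (2.000,0.343)–(3.000,0.423)
cell (2,2): code 1101 → (2.393,3.000)–(2.000,2.925)
cell (2,3): code 1000 → (3.000,3.110)–(2.393,3.000)
cell (3,0): code 0010 → (3.000,0.423)–(3.682,1.000)
cell (3,1): code 0011 → (3.682,1.000)–(3.977,2.000)
cell (3,2): code 0011 → (3.977,2.000)–(3.197,3.000)
cell (3,3): code 0001 → (3.197,3.000)–(3.000,3.110)
total: 10 segments, chained into 1 closed loop(s), length Σ = 8.646255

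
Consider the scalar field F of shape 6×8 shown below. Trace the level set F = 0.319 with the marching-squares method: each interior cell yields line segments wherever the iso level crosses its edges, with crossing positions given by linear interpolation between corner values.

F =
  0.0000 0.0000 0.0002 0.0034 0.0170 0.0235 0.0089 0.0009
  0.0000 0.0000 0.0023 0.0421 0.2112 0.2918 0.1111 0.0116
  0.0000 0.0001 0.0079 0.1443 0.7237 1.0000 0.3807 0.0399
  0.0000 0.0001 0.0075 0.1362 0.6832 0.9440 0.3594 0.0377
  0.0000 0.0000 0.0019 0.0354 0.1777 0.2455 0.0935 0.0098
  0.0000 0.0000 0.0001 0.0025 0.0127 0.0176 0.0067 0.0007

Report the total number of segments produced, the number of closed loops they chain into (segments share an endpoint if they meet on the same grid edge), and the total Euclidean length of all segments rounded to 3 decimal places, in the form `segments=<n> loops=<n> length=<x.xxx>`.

segments=10 loops=1 length=9.041

cell (1,3): code 0100 → (1.210,4.000)–(2.000,3.302)
cell (1,4): code 1100 → (1.038,5.000)–(1.210,4.000)
cell (1,5): code 1100 → (1.771,6.000)–(1.038,5.000)
cell (1,6): code 1000 → (2.000,6.181)–(1.771,6.000)
cell (2,3): code 0110 → (2.000,3.302)–(3.000,3.334)
cell (2,6): code 1001 → (3.000,6.126)–(2.000,6.181)
cell (3,3): code 0010 → (3.000,3.334)–(3.720,4.000)
cell (3,4): code 0011 → (3.720,4.000)–(3.895,5.000)
cell (3,5): code 0011 → (3.895,5.000)–(3.152,6.000)
cell (3,6): code 0001 → (3.152,6.000)–(3.000,6.126)
total: 10 segments, chained into 1 closed loop(s), length Σ = 9.041445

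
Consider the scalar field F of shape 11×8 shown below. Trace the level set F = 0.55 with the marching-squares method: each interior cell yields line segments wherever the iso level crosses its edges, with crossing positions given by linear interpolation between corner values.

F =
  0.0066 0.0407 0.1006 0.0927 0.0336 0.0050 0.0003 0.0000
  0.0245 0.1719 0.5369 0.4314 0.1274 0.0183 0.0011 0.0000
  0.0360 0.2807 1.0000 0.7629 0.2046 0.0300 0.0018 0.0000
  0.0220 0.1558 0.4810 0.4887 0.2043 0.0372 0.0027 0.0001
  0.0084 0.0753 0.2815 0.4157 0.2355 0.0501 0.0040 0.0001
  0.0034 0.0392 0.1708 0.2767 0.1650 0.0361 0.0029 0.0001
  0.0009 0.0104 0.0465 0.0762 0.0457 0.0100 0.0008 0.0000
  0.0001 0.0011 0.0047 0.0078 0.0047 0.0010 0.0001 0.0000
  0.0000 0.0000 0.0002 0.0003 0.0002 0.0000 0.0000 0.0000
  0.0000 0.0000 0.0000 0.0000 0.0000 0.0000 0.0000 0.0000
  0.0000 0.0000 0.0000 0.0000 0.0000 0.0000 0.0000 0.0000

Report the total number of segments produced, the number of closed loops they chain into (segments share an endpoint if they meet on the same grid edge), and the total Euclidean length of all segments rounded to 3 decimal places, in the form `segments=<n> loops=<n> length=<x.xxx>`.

cell (1,1): code 0100 → (1.028,2.000)–(2.000,1.374)
cell (1,2): code 1100 → (1.358,3.000)–(1.028,2.000)
cell (1,3): code 1000 → (2.000,3.381)–(1.358,3.000)
cell (2,1): code 0010 → (2.000,1.374)–(2.867,2.000)
cell (2,2): code 0011 → (2.867,2.000)–(2.776,3.000)
cell (2,3): code 0001 → (2.776,3.000)–(2.000,3.381)
total: 6 segments, chained into 1 closed loop(s), length Σ = 5.893796

segments=6 loops=1 length=5.894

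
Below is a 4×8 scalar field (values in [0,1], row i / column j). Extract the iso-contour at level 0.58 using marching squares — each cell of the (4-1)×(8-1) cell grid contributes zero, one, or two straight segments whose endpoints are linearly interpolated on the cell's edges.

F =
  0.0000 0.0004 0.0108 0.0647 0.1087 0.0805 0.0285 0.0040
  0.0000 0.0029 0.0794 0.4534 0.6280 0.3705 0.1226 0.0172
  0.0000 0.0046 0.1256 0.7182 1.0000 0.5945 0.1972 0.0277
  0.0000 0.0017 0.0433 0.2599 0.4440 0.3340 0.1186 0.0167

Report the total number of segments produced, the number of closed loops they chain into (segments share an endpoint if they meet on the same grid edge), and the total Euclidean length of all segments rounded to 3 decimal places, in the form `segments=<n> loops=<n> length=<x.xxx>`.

cell (0,3): code 0100 → (0.908,4.000)–(1.000,3.725)
cell (0,4): code 1000 → (1.000,4.186)–(0.908,4.000)
cell (1,2): code 0100 → (1.478,3.000)–(2.000,2.767)
cell (1,3): code 1110 → (1.000,3.725)–(1.478,3.000)
cell (1,4): code 1101 → (1.935,5.000)–(1.000,4.186)
cell (1,5): code 1000 → (2.000,5.036)–(1.935,5.000)
cell (2,2): code 0010 → (2.000,2.767)–(2.302,3.000)
cell (2,3): code 0011 → (2.302,3.000)–(2.755,4.000)
cell (2,4): code 0011 → (2.755,4.000)–(2.056,5.000)
cell (2,5): code 0001 → (2.056,5.000)–(2.000,5.036)
total: 10 segments, chained into 1 closed loop(s), length Σ = 6.018632

segments=10 loops=1 length=6.019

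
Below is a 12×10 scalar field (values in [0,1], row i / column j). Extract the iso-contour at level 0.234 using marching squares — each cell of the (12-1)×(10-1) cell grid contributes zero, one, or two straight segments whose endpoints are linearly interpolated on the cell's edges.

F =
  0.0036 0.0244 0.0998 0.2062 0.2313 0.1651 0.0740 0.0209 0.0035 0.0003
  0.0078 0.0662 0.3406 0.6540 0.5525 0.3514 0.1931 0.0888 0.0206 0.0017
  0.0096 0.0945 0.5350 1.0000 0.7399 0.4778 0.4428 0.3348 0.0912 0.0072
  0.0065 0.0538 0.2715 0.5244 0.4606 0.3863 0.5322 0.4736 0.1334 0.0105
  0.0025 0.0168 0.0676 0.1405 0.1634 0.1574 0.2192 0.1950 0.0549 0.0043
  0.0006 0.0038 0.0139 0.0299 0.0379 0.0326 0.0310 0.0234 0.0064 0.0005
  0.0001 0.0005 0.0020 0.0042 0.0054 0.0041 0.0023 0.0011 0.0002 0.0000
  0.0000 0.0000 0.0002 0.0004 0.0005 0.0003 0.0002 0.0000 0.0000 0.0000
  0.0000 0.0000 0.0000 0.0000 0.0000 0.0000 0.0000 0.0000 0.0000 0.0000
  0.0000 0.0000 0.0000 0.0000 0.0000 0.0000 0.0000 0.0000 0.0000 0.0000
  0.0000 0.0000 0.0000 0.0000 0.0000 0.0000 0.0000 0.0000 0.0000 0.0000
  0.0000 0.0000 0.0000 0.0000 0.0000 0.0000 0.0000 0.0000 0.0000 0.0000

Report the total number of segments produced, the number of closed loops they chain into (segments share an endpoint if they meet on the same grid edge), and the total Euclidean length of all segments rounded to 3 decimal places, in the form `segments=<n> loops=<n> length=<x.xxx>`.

segments=18 loops=1 length=16.491

cell (0,1): code 0100 → (0.557,2.000)–(1.000,1.612)
cell (0,2): code 1100 → (0.062,3.000)–(0.557,2.000)
cell (0,3): code 1100 → (0.008,4.000)–(0.062,3.000)
cell (0,4): code 1100 → (0.370,5.000)–(0.008,4.000)
cell (0,5): code 1000 → (1.000,5.742)–(0.370,5.000)
cell (1,1): code 0110 → (1.000,1.612)–(2.000,1.317)
cell (1,5): code 1101 → (1.164,6.000)–(1.000,5.742)
cell (1,6): code 1100 → (1.590,7.000)–(1.164,6.000)
cell (1,7): code 1000 → (2.000,7.414)–(1.590,7.000)
cell (2,1): code 0110 → (2.000,1.317)–(3.000,1.828)
cell (2,7): code 1001 → (3.000,7.704)–(2.000,7.414)
cell (3,1): code 0010 → (3.000,1.828)–(3.184,2.000)
cell (3,2): code 0011 → (3.184,2.000)–(3.756,3.000)
cell (3,3): code 0011 → (3.756,3.000)–(3.762,4.000)
cell (3,4): code 0011 → (3.762,4.000)–(3.665,5.000)
cell (3,5): code 0011 → (3.665,5.000)–(3.953,6.000)
cell (3,6): code 0011 → (3.953,6.000)–(3.860,7.000)
cell (3,7): code 0001 → (3.860,7.000)–(3.000,7.704)
total: 18 segments, chained into 1 closed loop(s), length Σ = 16.490512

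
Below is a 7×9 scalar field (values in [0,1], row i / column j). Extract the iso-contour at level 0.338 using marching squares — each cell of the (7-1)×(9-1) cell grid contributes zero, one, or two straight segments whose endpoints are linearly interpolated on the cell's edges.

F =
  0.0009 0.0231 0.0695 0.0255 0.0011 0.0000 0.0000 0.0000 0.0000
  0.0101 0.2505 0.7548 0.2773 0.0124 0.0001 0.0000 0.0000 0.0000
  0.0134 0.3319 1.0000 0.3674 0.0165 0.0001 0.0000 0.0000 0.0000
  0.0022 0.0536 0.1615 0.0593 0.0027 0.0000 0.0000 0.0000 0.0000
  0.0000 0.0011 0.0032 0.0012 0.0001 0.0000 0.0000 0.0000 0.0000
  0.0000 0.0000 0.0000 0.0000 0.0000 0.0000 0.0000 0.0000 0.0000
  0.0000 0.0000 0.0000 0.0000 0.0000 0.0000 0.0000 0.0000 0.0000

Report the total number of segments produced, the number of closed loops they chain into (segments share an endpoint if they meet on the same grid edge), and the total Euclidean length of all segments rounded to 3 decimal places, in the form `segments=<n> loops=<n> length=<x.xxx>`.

segments=8 loops=1 length=6.737

cell (0,1): code 0100 → (0.392,2.000)–(1.000,1.174)
cell (0,2): code 1000 → (1.000,2.873)–(0.392,2.000)
cell (1,1): code 0110 → (1.000,1.174)–(2.000,1.009)
cell (1,2): code 1101 → (1.674,3.000)–(1.000,2.873)
cell (1,3): code 1000 → (2.000,3.084)–(1.674,3.000)
cell (2,1): code 0010 → (2.000,1.009)–(2.790,2.000)
cell (2,2): code 0011 → (2.790,2.000)–(2.095,3.000)
cell (2,3): code 0001 → (2.095,3.000)–(2.000,3.084)
total: 8 segments, chained into 1 closed loop(s), length Σ = 6.737122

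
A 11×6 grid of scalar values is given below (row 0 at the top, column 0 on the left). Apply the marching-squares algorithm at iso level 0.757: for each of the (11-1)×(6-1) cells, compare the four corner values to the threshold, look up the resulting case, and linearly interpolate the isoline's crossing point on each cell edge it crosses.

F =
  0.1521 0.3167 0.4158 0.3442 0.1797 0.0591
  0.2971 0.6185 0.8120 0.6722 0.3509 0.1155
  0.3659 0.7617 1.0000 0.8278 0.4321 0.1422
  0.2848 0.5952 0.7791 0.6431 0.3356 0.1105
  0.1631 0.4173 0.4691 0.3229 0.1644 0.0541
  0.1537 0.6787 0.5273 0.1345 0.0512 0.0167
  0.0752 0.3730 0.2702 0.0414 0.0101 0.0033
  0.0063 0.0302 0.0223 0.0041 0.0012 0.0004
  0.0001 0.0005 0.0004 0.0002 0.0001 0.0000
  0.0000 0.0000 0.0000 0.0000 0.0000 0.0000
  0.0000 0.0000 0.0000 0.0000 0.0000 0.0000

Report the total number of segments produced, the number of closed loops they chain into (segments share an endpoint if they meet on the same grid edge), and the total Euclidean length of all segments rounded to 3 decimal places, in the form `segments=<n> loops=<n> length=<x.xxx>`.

segments=12 loops=1 length=6.398

cell (0,1): code 0100 → (0.861,2.000)–(1.000,1.716)
cell (0,2): code 1000 → (1.000,2.393)–(0.861,2.000)
cell (1,0): code 0100 → (1.967,1.000)–(2.000,0.988)
cell (1,1): code 1110 → (1.000,1.716)–(1.967,1.000)
cell (1,2): code 1101 → (1.545,3.000)–(1.000,2.393)
cell (1,3): code 1000 → (2.000,3.179)–(1.545,3.000)
cell (2,0): code 0010 → (2.000,0.988)–(2.028,1.000)
cell (2,1): code 0111 → (2.028,1.000)–(3.000,1.880)
cell (2,2): code 1011 → (3.000,2.163)–(2.383,3.000)
cell (2,3): code 0001 → (2.383,3.000)–(2.000,3.179)
cell (3,1): code 0010 → (3.000,1.880)–(3.071,2.000)
cell (3,2): code 0001 → (3.071,2.000)–(3.000,2.163)
total: 12 segments, chained into 1 closed loop(s), length Σ = 6.397785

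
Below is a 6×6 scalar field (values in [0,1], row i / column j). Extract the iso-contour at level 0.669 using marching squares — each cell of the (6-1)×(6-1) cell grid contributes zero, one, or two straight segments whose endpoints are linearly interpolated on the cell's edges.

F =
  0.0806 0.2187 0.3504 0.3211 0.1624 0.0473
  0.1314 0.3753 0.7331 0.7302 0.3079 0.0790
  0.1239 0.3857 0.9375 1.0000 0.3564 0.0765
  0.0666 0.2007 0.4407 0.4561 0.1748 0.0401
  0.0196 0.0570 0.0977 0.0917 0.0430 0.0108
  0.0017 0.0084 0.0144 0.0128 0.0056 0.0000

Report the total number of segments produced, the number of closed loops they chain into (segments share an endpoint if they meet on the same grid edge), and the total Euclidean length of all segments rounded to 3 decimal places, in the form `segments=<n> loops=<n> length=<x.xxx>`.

cell (0,1): code 0100 → (0.833,2.000)–(1.000,1.821)
cell (0,2): code 1100 → (0.850,3.000)–(0.833,2.000)
cell (0,3): code 1000 → (1.000,3.145)–(0.850,3.000)
cell (1,1): code 0110 → (1.000,1.821)–(2.000,1.513)
cell (1,3): code 1001 → (2.000,3.514)–(1.000,3.145)
cell (2,1): code 0010 → (2.000,1.513)–(2.540,2.000)
cell (2,2): code 0011 → (2.540,2.000)–(2.609,3.000)
cell (2,3): code 0001 → (2.609,3.000)–(2.000,3.514)
total: 8 segments, chained into 1 closed loop(s), length Σ = 6.092250

segments=8 loops=1 length=6.092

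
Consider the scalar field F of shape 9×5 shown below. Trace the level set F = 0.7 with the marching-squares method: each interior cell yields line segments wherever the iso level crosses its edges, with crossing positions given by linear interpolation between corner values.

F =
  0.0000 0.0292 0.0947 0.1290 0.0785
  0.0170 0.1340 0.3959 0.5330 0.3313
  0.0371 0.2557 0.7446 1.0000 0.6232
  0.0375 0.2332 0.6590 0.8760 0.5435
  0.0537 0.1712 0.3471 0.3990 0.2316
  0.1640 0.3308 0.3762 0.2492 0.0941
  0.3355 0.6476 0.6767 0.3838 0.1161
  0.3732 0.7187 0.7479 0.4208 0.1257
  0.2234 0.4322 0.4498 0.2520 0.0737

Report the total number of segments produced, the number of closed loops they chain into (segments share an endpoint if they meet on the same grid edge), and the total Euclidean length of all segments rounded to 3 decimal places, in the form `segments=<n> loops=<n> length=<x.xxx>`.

cell (1,1): code 0100 → (1.872,2.000)–(2.000,1.909)
cell (1,2): code 1100 → (1.358,3.000)–(1.872,2.000)
cell (1,3): code 1000 → (2.000,3.796)–(1.358,3.000)
cell (2,1): code 0010 → (2.000,1.909)–(2.521,2.000)
cell (2,2): code 0111 → (2.521,2.000)–(3.000,2.189)
cell (2,3): code 1001 → (3.000,3.529)–(2.000,3.796)
cell (3,2): code 0010 → (3.000,2.189)–(3.369,3.000)
cell (3,3): code 0001 → (3.369,3.000)–(3.000,3.529)
cell (6,0): code 0100 → (6.737,1.000)–(7.000,0.946)
cell (6,1): code 1100 → (6.327,2.000)–(6.737,1.000)
cell (6,2): code 1000 → (7.000,2.146)–(6.327,2.000)
cell (7,0): code 0010 → (7.000,0.946)–(7.065,1.000)
cell (7,1): code 0011 → (7.065,1.000)–(7.161,2.000)
cell (7,2): code 0001 → (7.161,2.000)–(7.000,2.146)
total: 14 segments, chained into 2 closed loop(s), length Σ = 9.264283

segments=14 loops=2 length=9.264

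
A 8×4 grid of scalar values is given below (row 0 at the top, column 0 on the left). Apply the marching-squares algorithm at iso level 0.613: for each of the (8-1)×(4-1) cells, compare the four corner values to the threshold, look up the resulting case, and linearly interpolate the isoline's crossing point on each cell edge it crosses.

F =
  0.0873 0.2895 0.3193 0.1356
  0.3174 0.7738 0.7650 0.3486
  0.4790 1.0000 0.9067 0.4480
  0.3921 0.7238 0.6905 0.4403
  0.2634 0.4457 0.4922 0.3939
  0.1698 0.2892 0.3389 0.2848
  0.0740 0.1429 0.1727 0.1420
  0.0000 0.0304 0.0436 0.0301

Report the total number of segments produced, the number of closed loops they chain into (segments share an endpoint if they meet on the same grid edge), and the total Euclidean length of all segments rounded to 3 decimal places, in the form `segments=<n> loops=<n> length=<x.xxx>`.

segments=10 loops=1 length=8.247

cell (0,0): code 0100 → (0.668,1.000)–(1.000,0.648)
cell (0,1): code 1100 → (0.659,2.000)–(0.668,1.000)
cell (0,2): code 1000 → (1.000,2.365)–(0.659,2.000)
cell (1,0): code 0110 → (1.000,0.648)–(2.000,0.257)
cell (1,2): code 1001 → (2.000,2.640)–(1.000,2.365)
cell (2,0): code 0110 → (2.000,0.257)–(3.000,0.666)
cell (2,2): code 1001 → (3.000,2.310)–(2.000,2.640)
cell (3,0): code 0010 → (3.000,0.666)–(3.398,1.000)
cell (3,1): code 0011 → (3.398,1.000)–(3.391,2.000)
cell (3,2): code 0001 → (3.391,2.000)–(3.000,2.310)
total: 10 segments, chained into 1 closed loop(s), length Σ = 8.246606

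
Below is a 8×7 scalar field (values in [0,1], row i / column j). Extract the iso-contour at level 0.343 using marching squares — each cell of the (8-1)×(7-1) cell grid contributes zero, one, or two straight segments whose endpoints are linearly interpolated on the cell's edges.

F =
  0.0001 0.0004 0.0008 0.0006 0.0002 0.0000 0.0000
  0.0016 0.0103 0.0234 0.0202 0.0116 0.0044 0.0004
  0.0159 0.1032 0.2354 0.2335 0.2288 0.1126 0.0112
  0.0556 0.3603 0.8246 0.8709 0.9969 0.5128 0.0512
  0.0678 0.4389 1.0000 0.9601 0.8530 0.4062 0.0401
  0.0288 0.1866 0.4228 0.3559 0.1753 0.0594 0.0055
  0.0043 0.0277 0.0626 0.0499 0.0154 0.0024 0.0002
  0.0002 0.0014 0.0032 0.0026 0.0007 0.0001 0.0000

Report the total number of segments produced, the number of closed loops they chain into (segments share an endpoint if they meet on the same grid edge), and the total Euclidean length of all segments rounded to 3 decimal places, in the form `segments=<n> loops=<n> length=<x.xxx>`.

segments=16 loops=1 length=12.259

cell (2,0): code 0100 → (2.933,1.000)–(3.000,0.943)
cell (2,1): code 1100 → (2.183,2.000)–(2.933,1.000)
cell (2,2): code 1100 → (2.172,3.000)–(2.183,2.000)
cell (2,3): code 1100 → (2.149,4.000)–(2.172,3.000)
cell (2,4): code 1100 → (2.576,5.000)–(2.149,4.000)
cell (2,5): code 1000 → (3.000,5.368)–(2.576,5.000)
cell (3,0): code 0110 → (3.000,0.943)–(4.000,0.742)
cell (3,5): code 1001 → (4.000,5.173)–(3.000,5.368)
cell (4,0): code 0010 → (4.000,0.742)–(4.380,1.000)
cell (4,1): code 0111 → (4.380,1.000)–(5.000,1.662)
cell (4,3): code 1011 → (5.000,3.071)–(4.753,4.000)
cell (4,4): code 0011 → (4.753,4.000)–(4.182,5.000)
cell (4,5): code 0001 → (4.182,5.000)–(4.000,5.173)
cell (5,1): code 0010 → (5.000,1.662)–(5.222,2.000)
cell (5,2): code 0011 → (5.222,2.000)–(5.042,3.000)
cell (5,3): code 0001 → (5.042,3.000)–(5.000,3.071)
total: 16 segments, chained into 1 closed loop(s), length Σ = 12.259111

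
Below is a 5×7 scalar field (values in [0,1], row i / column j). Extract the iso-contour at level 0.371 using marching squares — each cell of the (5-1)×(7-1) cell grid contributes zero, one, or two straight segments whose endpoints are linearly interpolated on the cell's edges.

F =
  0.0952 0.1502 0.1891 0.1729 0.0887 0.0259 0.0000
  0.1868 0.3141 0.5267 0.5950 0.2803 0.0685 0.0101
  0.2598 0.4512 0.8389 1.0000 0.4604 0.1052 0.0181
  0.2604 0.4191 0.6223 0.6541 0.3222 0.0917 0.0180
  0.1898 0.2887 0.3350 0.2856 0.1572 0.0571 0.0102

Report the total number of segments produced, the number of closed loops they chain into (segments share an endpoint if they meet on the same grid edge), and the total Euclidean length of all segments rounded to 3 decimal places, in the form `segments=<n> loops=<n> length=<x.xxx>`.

cell (0,1): code 0100 → (0.539,2.000)–(1.000,1.268)
cell (0,2): code 1100 → (0.469,3.000)–(0.539,2.000)
cell (0,3): code 1000 → (1.000,3.712)–(0.469,3.000)
cell (1,0): code 0100 → (1.415,1.000)–(2.000,0.581)
cell (1,1): code 1110 → (1.000,1.268)–(1.415,1.000)
cell (1,3): code 1101 → (1.504,4.000)–(1.000,3.712)
cell (1,4): code 1000 → (2.000,4.252)–(1.504,4.000)
cell (2,0): code 0110 → (2.000,0.581)–(3.000,0.697)
cell (2,3): code 1011 → (3.000,3.853)–(2.647,4.000)
cell (2,4): code 0001 → (2.647,4.000)–(2.000,4.252)
cell (3,0): code 0010 → (3.000,0.697)–(3.369,1.000)
cell (3,1): code 0011 → (3.369,1.000)–(3.875,2.000)
cell (3,2): code 0011 → (3.875,2.000)–(3.768,3.000)
cell (3,3): code 0001 → (3.768,3.000)–(3.000,3.853)
total: 14 segments, chained into 1 closed loop(s), length Σ = 10.940915

segments=14 loops=1 length=10.941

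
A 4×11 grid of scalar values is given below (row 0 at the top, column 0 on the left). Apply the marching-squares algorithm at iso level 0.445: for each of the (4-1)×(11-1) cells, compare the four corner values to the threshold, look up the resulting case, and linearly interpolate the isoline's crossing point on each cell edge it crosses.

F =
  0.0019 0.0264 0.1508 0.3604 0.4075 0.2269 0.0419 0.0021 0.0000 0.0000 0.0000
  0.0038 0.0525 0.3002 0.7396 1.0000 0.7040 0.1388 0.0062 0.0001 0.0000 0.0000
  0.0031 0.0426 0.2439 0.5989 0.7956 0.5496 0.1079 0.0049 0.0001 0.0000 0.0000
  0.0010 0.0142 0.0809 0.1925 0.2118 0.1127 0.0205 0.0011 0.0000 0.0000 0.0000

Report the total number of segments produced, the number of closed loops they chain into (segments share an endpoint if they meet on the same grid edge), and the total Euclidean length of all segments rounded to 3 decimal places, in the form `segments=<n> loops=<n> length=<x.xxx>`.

segments=10 loops=1 length=8.876

cell (0,2): code 0100 → (0.223,3.000)–(1.000,2.330)
cell (0,3): code 1100 → (0.063,4.000)–(0.223,3.000)
cell (0,4): code 1100 → (0.457,5.000)–(0.063,4.000)
cell (0,5): code 1000 → (1.000,5.458)–(0.457,5.000)
cell (1,2): code 0110 → (1.000,2.330)–(2.000,2.566)
cell (1,5): code 1001 → (2.000,5.237)–(1.000,5.458)
cell (2,2): code 0010 → (2.000,2.566)–(2.379,3.000)
cell (2,3): code 0011 → (2.379,3.000)–(2.601,4.000)
cell (2,4): code 0011 → (2.601,4.000)–(2.239,5.000)
cell (2,5): code 0001 → (2.239,5.000)–(2.000,5.237)
total: 10 segments, chained into 1 closed loop(s), length Σ = 8.875878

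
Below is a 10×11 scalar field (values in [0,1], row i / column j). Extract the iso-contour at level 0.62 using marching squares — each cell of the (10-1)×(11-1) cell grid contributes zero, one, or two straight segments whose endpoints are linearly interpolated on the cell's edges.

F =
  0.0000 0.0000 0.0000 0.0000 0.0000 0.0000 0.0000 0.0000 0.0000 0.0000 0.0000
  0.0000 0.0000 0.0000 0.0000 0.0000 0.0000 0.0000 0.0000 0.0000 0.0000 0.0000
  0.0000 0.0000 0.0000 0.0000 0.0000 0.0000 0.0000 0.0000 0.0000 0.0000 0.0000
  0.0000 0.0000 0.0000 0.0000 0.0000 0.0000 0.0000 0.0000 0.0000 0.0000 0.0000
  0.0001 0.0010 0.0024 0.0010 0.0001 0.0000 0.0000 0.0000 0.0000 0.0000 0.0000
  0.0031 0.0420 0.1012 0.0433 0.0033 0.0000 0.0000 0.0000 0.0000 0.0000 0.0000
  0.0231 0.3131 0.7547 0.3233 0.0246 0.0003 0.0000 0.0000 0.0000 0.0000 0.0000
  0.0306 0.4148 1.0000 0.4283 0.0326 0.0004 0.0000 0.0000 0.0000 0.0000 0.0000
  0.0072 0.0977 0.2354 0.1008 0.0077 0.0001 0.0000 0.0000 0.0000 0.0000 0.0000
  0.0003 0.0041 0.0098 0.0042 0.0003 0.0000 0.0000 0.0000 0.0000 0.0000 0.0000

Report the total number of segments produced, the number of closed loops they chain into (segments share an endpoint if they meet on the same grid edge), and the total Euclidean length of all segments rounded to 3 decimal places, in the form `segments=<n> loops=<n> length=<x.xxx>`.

segments=6 loops=1 length=4.508

cell (5,1): code 0100 → (5.794,2.000)–(6.000,1.695)
cell (5,2): code 1000 → (6.000,2.312)–(5.794,2.000)
cell (6,1): code 0110 → (6.000,1.695)–(7.000,1.351)
cell (6,2): code 1001 → (7.000,2.665)–(6.000,2.312)
cell (7,1): code 0010 → (7.000,1.351)–(7.497,2.000)
cell (7,2): code 0001 → (7.497,2.000)–(7.000,2.665)
total: 6 segments, chained into 1 closed loop(s), length Σ = 4.507847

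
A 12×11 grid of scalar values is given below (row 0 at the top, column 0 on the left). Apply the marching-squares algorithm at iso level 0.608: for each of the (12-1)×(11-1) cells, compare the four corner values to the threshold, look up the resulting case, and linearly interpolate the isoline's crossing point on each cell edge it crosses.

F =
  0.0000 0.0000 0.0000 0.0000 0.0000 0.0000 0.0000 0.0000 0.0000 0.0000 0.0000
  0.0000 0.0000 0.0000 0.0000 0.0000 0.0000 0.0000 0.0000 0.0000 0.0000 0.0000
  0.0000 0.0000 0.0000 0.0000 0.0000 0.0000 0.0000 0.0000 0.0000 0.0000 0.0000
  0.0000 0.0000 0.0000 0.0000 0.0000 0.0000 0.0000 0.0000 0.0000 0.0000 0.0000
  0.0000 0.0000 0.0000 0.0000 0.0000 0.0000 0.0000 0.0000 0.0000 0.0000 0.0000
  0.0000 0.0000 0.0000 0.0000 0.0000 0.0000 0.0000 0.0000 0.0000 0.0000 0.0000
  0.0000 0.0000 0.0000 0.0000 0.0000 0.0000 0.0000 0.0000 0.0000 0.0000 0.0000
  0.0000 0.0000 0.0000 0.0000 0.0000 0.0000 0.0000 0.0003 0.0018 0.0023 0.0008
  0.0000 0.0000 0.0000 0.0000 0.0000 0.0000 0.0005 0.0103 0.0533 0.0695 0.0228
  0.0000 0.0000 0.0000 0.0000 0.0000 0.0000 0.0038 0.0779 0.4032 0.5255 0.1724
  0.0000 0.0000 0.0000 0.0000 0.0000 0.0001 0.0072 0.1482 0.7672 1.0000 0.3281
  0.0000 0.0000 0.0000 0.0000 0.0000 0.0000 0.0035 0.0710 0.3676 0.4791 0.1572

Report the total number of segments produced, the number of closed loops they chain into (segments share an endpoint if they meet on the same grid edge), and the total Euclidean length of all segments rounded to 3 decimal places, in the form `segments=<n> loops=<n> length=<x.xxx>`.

segments=6 loops=1 length=5.079

cell (9,7): code 0100 → (9.563,8.000)–(10.000,7.743)
cell (9,8): code 1100 → (9.174,9.000)–(9.563,8.000)
cell (9,9): code 1000 → (10.000,9.583)–(9.174,9.000)
cell (10,7): code 0010 → (10.000,7.743)–(10.398,8.000)
cell (10,8): code 0011 → (10.398,8.000)–(10.753,9.000)
cell (10,9): code 0001 → (10.753,9.000)–(10.000,9.583)
total: 6 segments, chained into 1 closed loop(s), length Σ = 5.078931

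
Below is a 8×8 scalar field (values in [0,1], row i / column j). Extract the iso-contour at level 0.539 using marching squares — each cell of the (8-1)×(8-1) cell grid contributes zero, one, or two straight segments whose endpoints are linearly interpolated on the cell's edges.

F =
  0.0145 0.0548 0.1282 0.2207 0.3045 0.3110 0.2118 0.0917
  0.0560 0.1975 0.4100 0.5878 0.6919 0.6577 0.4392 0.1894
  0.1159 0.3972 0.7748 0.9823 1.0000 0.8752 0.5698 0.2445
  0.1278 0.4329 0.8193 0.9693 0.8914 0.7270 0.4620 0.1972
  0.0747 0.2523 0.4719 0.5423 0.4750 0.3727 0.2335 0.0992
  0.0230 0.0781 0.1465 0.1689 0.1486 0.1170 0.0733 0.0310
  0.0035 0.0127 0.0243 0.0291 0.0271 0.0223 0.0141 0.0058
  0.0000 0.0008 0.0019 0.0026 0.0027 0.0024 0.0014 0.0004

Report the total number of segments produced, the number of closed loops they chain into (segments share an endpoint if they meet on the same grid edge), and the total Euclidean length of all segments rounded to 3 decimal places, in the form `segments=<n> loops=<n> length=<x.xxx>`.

segments=18 loops=1 length=12.963

cell (0,2): code 0100 → (0.867,3.000)–(1.000,2.726)
cell (0,3): code 1100 → (0.605,4.000)–(0.867,3.000)
cell (0,4): code 1100 → (0.658,5.000)–(0.605,4.000)
cell (0,5): code 1000 → (1.000,5.543)–(0.658,5.000)
cell (1,1): code 0100 → (1.354,2.000)–(2.000,1.376)
cell (1,2): code 1110 → (1.000,2.726)–(1.354,2.000)
cell (1,5): code 1101 → (1.764,6.000)–(1.000,5.543)
cell (1,6): code 1000 → (2.000,6.095)–(1.764,6.000)
cell (2,1): code 0110 → (2.000,1.376)–(3.000,1.275)
cell (2,5): code 1011 → (3.000,5.709)–(2.286,6.000)
cell (2,6): code 0001 → (2.286,6.000)–(2.000,6.095)
cell (3,1): code 0010 → (3.000,1.275)–(3.807,2.000)
cell (3,2): code 0111 → (3.807,2.000)–(4.000,2.953)
cell (3,3): code 1011 → (4.000,3.049)–(3.846,4.000)
cell (3,4): code 0011 → (3.846,4.000)–(3.531,5.000)
cell (3,5): code 0001 → (3.531,5.000)–(3.000,5.709)
cell (4,2): code 0010 → (4.000,2.953)–(4.009,3.000)
cell (4,3): code 0001 → (4.009,3.000)–(4.000,3.049)
total: 18 segments, chained into 1 closed loop(s), length Σ = 12.962533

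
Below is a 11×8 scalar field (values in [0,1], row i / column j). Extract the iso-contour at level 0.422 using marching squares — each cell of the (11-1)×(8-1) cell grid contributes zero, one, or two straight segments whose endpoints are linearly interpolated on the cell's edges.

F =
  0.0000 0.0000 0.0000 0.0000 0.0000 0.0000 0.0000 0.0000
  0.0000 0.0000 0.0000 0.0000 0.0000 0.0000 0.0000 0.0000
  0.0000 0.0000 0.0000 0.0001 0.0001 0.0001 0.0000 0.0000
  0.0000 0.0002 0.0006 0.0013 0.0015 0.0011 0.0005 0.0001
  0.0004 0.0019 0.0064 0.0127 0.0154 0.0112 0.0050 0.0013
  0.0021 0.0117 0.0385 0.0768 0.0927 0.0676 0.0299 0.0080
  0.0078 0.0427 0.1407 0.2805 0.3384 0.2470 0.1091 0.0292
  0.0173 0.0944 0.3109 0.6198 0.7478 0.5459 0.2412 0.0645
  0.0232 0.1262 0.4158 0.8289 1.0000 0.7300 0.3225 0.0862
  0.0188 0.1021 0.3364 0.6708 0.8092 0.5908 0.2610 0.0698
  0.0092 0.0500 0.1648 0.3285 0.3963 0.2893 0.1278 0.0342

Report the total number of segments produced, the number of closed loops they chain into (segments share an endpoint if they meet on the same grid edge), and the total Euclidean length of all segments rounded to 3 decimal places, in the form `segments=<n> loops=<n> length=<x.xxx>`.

segments=12 loops=1 length=11.604

cell (6,2): code 0100 → (6.417,3.000)–(7.000,2.360)
cell (6,3): code 1100 → (6.204,4.000)–(6.417,3.000)
cell (6,4): code 1100 → (6.585,5.000)–(6.204,4.000)
cell (6,5): code 1000 → (7.000,5.407)–(6.585,5.000)
cell (7,2): code 0110 → (7.000,2.360)–(8.000,2.015)
cell (7,5): code 1001 → (8.000,5.756)–(7.000,5.407)
cell (8,2): code 0110 → (8.000,2.015)–(9.000,2.256)
cell (8,5): code 1001 → (9.000,5.512)–(8.000,5.756)
cell (9,2): code 0010 → (9.000,2.256)–(9.727,3.000)
cell (9,3): code 0011 → (9.727,3.000)–(9.938,4.000)
cell (9,4): code 0011 → (9.938,4.000)–(9.560,5.000)
cell (9,5): code 0001 → (9.560,5.000)–(9.000,5.512)
total: 12 segments, chained into 1 closed loop(s), length Σ = 11.603860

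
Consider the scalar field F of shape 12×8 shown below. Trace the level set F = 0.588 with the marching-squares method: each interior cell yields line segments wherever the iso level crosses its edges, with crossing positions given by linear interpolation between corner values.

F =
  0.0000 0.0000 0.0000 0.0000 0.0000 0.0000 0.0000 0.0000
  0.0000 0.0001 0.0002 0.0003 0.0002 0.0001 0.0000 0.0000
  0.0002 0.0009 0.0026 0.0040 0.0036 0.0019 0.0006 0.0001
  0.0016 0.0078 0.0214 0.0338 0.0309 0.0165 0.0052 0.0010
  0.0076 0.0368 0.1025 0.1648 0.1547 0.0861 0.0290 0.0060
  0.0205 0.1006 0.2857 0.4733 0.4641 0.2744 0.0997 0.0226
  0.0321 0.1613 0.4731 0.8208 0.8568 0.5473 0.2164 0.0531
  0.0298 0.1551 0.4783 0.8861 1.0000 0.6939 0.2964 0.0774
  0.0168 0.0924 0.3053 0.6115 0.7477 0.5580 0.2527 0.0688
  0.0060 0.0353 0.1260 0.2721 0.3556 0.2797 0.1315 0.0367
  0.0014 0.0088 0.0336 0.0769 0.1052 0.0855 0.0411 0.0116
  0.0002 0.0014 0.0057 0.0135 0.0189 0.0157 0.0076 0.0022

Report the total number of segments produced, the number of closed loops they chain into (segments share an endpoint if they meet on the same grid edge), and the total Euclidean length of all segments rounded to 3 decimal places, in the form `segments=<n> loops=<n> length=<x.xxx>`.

segments=12 loops=1 length=9.516

cell (5,2): code 0100 → (5.330,3.000)–(6.000,2.330)
cell (5,3): code 1100 → (5.316,4.000)–(5.330,3.000)
cell (5,4): code 1000 → (6.000,4.868)–(5.316,4.000)
cell (6,2): code 0110 → (6.000,2.330)–(7.000,2.269)
cell (6,4): code 1101 → (6.278,5.000)–(6.000,4.868)
cell (6,5): code 1000 → (7.000,5.266)–(6.278,5.000)
cell (7,2): code 0110 → (7.000,2.269)–(8.000,2.923)
cell (7,4): code 1011 → (8.000,4.842)–(7.779,5.000)
cell (7,5): code 0001 → (7.779,5.000)–(7.000,5.266)
cell (8,2): code 0010 → (8.000,2.923)–(8.069,3.000)
cell (8,3): code 0011 → (8.069,3.000)–(8.407,4.000)
cell (8,4): code 0001 → (8.407,4.000)–(8.000,4.842)
total: 12 segments, chained into 1 closed loop(s), length Σ = 9.516340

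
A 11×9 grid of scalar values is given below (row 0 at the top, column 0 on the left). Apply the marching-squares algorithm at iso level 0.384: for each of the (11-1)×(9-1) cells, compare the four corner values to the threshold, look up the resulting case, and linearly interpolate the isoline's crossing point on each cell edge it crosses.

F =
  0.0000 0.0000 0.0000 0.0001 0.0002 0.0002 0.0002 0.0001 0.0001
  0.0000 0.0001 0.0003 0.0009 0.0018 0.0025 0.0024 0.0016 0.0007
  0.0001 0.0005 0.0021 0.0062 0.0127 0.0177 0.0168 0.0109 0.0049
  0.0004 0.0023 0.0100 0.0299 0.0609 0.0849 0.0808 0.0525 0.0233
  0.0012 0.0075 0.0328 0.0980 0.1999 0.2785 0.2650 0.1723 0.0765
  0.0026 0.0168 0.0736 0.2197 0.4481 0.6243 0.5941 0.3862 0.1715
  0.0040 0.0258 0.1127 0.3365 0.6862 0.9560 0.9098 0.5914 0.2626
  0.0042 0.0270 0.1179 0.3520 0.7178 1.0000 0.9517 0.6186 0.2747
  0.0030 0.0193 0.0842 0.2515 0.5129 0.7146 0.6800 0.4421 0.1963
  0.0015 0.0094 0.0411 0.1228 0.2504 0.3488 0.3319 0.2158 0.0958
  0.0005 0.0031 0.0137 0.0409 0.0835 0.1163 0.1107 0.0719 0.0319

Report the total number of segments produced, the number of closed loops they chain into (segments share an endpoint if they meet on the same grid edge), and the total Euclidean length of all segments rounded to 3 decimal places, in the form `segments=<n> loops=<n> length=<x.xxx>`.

segments=16 loops=1 length=14.477

cell (4,3): code 0100 → (4.742,4.000)–(5.000,3.719)
cell (4,4): code 1100 → (4.305,5.000)–(4.742,4.000)
cell (4,5): code 1100 → (4.362,6.000)–(4.305,5.000)
cell (4,6): code 1100 → (4.990,7.000)–(4.362,6.000)
cell (4,7): code 1000 → (5.000,7.010)–(4.990,7.000)
cell (5,3): code 0110 → (5.000,3.719)–(6.000,3.136)
cell (5,7): code 1001 → (6.000,7.631)–(5.000,7.010)
cell (6,3): code 0110 → (6.000,3.136)–(7.000,3.087)
cell (6,7): code 1001 → (7.000,7.682)–(6.000,7.631)
cell (7,3): code 0110 → (7.000,3.087)–(8.000,3.507)
cell (7,7): code 1001 → (8.000,7.236)–(7.000,7.682)
cell (8,3): code 0010 → (8.000,3.507)–(8.491,4.000)
cell (8,4): code 0011 → (8.491,4.000)–(8.904,5.000)
cell (8,5): code 0011 → (8.904,5.000)–(8.850,6.000)
cell (8,6): code 0011 → (8.850,6.000)–(8.257,7.000)
cell (8,7): code 0001 → (8.257,7.000)–(8.000,7.236)
total: 16 segments, chained into 1 closed loop(s), length Σ = 14.477065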